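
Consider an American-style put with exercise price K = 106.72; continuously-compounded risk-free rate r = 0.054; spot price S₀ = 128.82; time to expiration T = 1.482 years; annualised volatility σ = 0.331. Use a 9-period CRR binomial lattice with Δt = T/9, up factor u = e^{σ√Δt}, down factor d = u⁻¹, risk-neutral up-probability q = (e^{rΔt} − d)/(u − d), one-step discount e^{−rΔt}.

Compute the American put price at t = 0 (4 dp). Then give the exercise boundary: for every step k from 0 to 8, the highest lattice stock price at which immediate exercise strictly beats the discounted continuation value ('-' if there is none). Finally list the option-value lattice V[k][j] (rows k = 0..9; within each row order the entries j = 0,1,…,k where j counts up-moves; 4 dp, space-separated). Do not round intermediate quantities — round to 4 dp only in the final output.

price = 7.1666
boundary = - - - - 75.2750 65.8139 75.2750 65.8139 75.2750
tree:
7.1666
10.8484 3.6073
15.9872 5.8957 1.3798
22.8340 9.4158 2.4757 0.3069
31.4450 14.6181 4.3739 0.6188 0.0000
40.9061 21.9131 7.5734 1.2477 0.0000 0.0000
49.1780 31.4450 12.7585 2.5158 0.0000 0.0000 0.0000
56.4103 40.9061 20.6602 5.0728 0.0000 0.0000 0.0000 0.0000
62.7336 49.1780 31.4450 10.2284 0.0000 0.0000 0.0000 0.0000 0.0000
68.2621 56.4103 40.9061 20.6238 0.0000 0.0000 0.0000 0.0000 0.0000 0.0000

Δt=0.16467  u=1.14376  d=0.87431  q=0.49962  discount=0.99115
step 9 (expiry): payoffs max(K−S,0) = 68.2621 56.4103 40.9061 20.6238 0.0000 0.0000 0.0000 0.0000 0.0000 0.0000
step 8: (k=8,j=0): S=43.9864, (K−S)⁺=62.7336, hold=61.7889 ⇒ V=62.7336 exercise | (k=8,j=1): S=57.5420, (K−S)⁺=49.1780, hold=48.2333 ⇒ V=49.1780 exercise | (k=8,j=2): S=75.2750, (K−S)⁺=31.4450, hold=30.5002 ⇒ V=31.4450 exercise | (k=8,j=3): S=98.4730, (K−S)⁺=8.2470, hold=10.2284 ⇒ V=10.2284 continue | (k=8,j=4): S=128.8200, (K−S)⁺=0.0000, hold=0.0000 ⇒ V=0.0000 continue | (k=8,j=5): S=168.5193, (K−S)⁺=0.0000, hold=0.0000 ⇒ V=0.0000 continue | (k=8,j=6): S=220.4529, (K−S)⁺=0.0000, hold=0.0000 ⇒ V=0.0000 continue | (k=8,j=7): S=288.3912, (K−S)⁺=0.0000, hold=0.0000 ⇒ V=0.0000 continue | (k=8,j=8): S=377.2665, (K−S)⁺=0.0000, hold=0.0000 ⇒ V=0.0000 continue  boundary S*=75.2750
step 7: (k=7,j=0): S=50.3097, (K−S)⁺=56.4103, hold=55.4656 ⇒ V=56.4103 exercise | (k=7,j=1): S=65.8139, (K−S)⁺=40.9061, hold=39.9613 ⇒ V=40.9061 exercise | (k=7,j=2): S=86.0962, (K−S)⁺=20.6238, hold=20.6602 ⇒ V=20.6602 continue | (k=7,j=3): S=112.6290, (K−S)⁺=0.0000, hold=5.0728 ⇒ V=5.0728 continue | (k=7,j=4): S=147.3386, (K−S)⁺=0.0000, hold=0.0000 ⇒ V=0.0000 continue | (k=7,j=5): S=192.7448, (K−S)⁺=0.0000, hold=0.0000 ⇒ V=0.0000 continue | (k=7,j=6): S=252.1441, (K−S)⁺=0.0000, hold=0.0000 ⇒ V=0.0000 continue | (k=7,j=7): S=329.8489, (K−S)⁺=0.0000, hold=0.0000 ⇒ V=0.0000 continue  boundary S*=65.8139
step 6: (k=6,j=0): S=57.5420, (K−S)⁺=49.1780, hold=48.2333 ⇒ V=49.1780 exercise | (k=6,j=1): S=75.2750, (K−S)⁺=31.4450, hold=30.5183 ⇒ V=31.4450 exercise | (k=6,j=2): S=98.4730, (K−S)⁺=8.2470, hold=12.7585 ⇒ V=12.7585 continue | (k=6,j=3): S=128.8200, (K−S)⁺=0.0000, hold=2.5158 ⇒ V=2.5158 continue | (k=6,j=4): S=168.5193, (K−S)⁺=0.0000, hold=0.0000 ⇒ V=0.0000 continue | (k=6,j=5): S=220.4529, (K−S)⁺=0.0000, hold=0.0000 ⇒ V=0.0000 continue | (k=6,j=6): S=288.3912, (K−S)⁺=0.0000, hold=0.0000 ⇒ V=0.0000 continue  boundary S*=75.2750
step 5: (k=5,j=0): S=65.8139, (K−S)⁺=40.9061, hold=39.9613 ⇒ V=40.9061 exercise | (k=5,j=1): S=86.0962, (K−S)⁺=20.6238, hold=21.9131 ⇒ V=21.9131 continue | (k=5,j=2): S=112.6290, (K−S)⁺=0.0000, hold=7.5734 ⇒ V=7.5734 continue | (k=5,j=3): S=147.3386, (K−S)⁺=0.0000, hold=1.2477 ⇒ V=1.2477 continue | (k=5,j=4): S=192.7448, (K−S)⁺=0.0000, hold=0.0000 ⇒ V=0.0000 continue | (k=5,j=5): S=252.1441, (K−S)⁺=0.0000, hold=0.0000 ⇒ V=0.0000 continue  boundary S*=65.8139
step 4: (k=4,j=0): S=75.2750, (K−S)⁺=31.4450, hold=31.1387 ⇒ V=31.4450 exercise | (k=4,j=1): S=98.4730, (K−S)⁺=8.2470, hold=14.6181 ⇒ V=14.6181 continue | (k=4,j=2): S=128.8200, (K−S)⁺=0.0000, hold=4.3739 ⇒ V=4.3739 continue | (k=4,j=3): S=168.5193, (K−S)⁺=0.0000, hold=0.6188 ⇒ V=0.6188 continue | (k=4,j=4): S=220.4529, (K−S)⁺=0.0000, hold=0.0000 ⇒ V=0.0000 continue  boundary S*=75.2750
step 3: (k=3,j=0): S=86.0962, (K−S)⁺=20.6238, hold=22.8340 ⇒ V=22.8340 continue | (k=3,j=1): S=112.6290, (K−S)⁺=0.0000, hold=9.4158 ⇒ V=9.4158 continue | (k=3,j=2): S=147.3386, (K−S)⁺=0.0000, hold=2.4757 ⇒ V=2.4757 continue | (k=3,j=3): S=192.7448, (K−S)⁺=0.0000, hold=0.3069 ⇒ V=0.3069 continue  boundary S*=-
step 2: (k=2,j=0): S=98.4730, (K−S)⁺=8.2470, hold=15.9872 ⇒ V=15.9872 continue | (k=2,j=1): S=128.8200, (K−S)⁺=0.0000, hold=5.8957 ⇒ V=5.8957 continue | (k=2,j=2): S=168.5193, (K−S)⁺=0.0000, hold=1.3798 ⇒ V=1.3798 continue  boundary S*=-
step 1: (k=1,j=0): S=112.6290, (K−S)⁺=0.0000, hold=10.8484 ⇒ V=10.8484 continue | (k=1,j=1): S=147.3386, (K−S)⁺=0.0000, hold=3.6073 ⇒ V=3.6073 continue  boundary S*=-
step 0: (k=0,j=0): S=128.8200, (K−S)⁺=0.0000, hold=7.1666 ⇒ V=7.1666 continue  boundary S*=-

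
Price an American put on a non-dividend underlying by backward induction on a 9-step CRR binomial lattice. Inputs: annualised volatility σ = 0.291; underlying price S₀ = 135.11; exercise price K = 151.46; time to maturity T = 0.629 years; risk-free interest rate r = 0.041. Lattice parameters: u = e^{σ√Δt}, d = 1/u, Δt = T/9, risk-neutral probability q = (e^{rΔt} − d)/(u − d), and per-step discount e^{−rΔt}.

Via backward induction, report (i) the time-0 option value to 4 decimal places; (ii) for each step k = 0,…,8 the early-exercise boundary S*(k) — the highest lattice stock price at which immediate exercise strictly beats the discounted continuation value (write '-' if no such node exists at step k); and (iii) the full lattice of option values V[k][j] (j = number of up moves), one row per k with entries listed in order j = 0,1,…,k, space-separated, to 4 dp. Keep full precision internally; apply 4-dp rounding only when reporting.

Δt=0.06989  u=1.07997  d=0.92595  q=0.49941  discount=0.99714
step 9 (expiry): payoffs max(K−S,0) = 83.8526 72.6076 59.4922 44.1954 26.3543 5.5457 0.0000 0.0000 0.0000 0.0000
step 8: (k=8,j=0): S=73.0137, (K−S)⁺=78.4463, hold=78.0129 ⇒ V=78.4463 exercise | (k=8,j=1): S=85.1580, (K−S)⁺=66.3020, hold=65.8687 ⇒ V=66.3020 exercise | (k=8,j=2): S=99.3221, (K−S)⁺=52.1379, hold=51.7045 ⇒ V=52.1379 exercise | (k=8,j=3): S=115.8422, (K−S)⁺=35.6178, hold=35.1844 ⇒ V=35.6178 exercise | (k=8,j=4): S=135.1100, (K−S)⁺=16.3500, hold=15.9166 ⇒ V=16.3500 exercise | (k=8,j=5): S=157.5826, (K−S)⁺=0.0000, hold=2.7682 ⇒ V=2.7682 continue | (k=8,j=6): S=183.7930, (K−S)⁺=0.0000, hold=0.0000 ⇒ V=0.0000 continue | (k=8,j=7): S=214.3630, (K−S)⁺=0.0000, hold=0.0000 ⇒ V=0.0000 continue | (k=8,j=8): S=250.0176, (K−S)⁺=0.0000, hold=0.0000 ⇒ V=0.0000 continue  boundary S*=135.1100
step 7: (k=7,j=0): S=78.8524, (K−S)⁺=72.6076, hold=72.1742 ⇒ V=72.6076 exercise | (k=7,j=1): S=91.9678, (K−S)⁺=59.4922, hold=59.0589 ⇒ V=59.4922 exercise | (k=7,j=2): S=107.2646, (K−S)⁺=44.1954, hold=43.7620 ⇒ V=44.1954 exercise | (k=7,j=3): S=125.1057, (K−S)⁺=26.3543, hold=25.9209 ⇒ V=26.3543 exercise | (k=7,j=4): S=145.9143, (K−S)⁺=5.5457, hold=9.5397 ⇒ V=9.5397 continue | (k=7,j=5): S=170.1840, (K−S)⁺=0.0000, hold=1.3818 ⇒ V=1.3818 continue | (k=7,j=6): S=198.4903, (K−S)⁺=0.0000, hold=0.0000 ⇒ V=0.0000 continue | (k=7,j=7): S=231.5049, (K−S)⁺=0.0000, hold=0.0000 ⇒ V=0.0000 continue  boundary S*=125.1057
step 6: (k=6,j=0): S=85.1580, (K−S)⁺=66.3020, hold=65.8687 ⇒ V=66.3020 exercise | (k=6,j=1): S=99.3221, (K−S)⁺=52.1379, hold=51.7045 ⇒ V=52.1379 exercise | (k=6,j=2): S=115.8422, (K−S)⁺=35.6178, hold=35.1844 ⇒ V=35.6178 exercise | (k=6,j=3): S=135.1100, (K−S)⁺=16.3500, hold=17.9056 ⇒ V=17.9056 continue | (k=6,j=4): S=157.5826, (K−S)⁺=0.0000, hold=5.4499 ⇒ V=5.4499 continue | (k=6,j=5): S=183.7930, (K−S)⁺=0.0000, hold=0.6897 ⇒ V=0.6897 continue | (k=6,j=6): S=214.3630, (K−S)⁺=0.0000, hold=0.0000 ⇒ V=0.0000 continue  boundary S*=115.8422
step 5: (k=5,j=0): S=91.9678, (K−S)⁺=59.4922, hold=59.0589 ⇒ V=59.4922 exercise | (k=5,j=1): S=107.2646, (K−S)⁺=44.1954, hold=43.7620 ⇒ V=44.1954 exercise | (k=5,j=2): S=125.1057, (K−S)⁺=26.3543, hold=26.6956 ⇒ V=26.6956 continue | (k=5,j=3): S=145.9143, (K−S)⁺=5.5457, hold=11.6517 ⇒ V=11.6517 continue | (k=5,j=4): S=170.1840, (K−S)⁺=0.0000, hold=3.0638 ⇒ V=3.0638 continue | (k=5,j=5): S=198.4903, (K−S)⁺=0.0000, hold=0.3443 ⇒ V=0.3443 continue  boundary S*=107.2646
step 4: (k=4,j=0): S=99.3221, (K−S)⁺=52.1379, hold=51.7045 ⇒ V=52.1379 exercise | (k=4,j=1): S=115.8422, (K−S)⁺=35.6178, hold=35.3544 ⇒ V=35.6178 exercise | (k=4,j=2): S=135.1100, (K−S)⁺=16.3500, hold=19.1276 ⇒ V=19.1276 continue | (k=4,j=3): S=157.5826, (K−S)⁺=0.0000, hold=7.3418 ⇒ V=7.3418 continue | (k=4,j=4): S=183.7930, (K−S)⁺=0.0000, hold=1.7008 ⇒ V=1.7008 continue  boundary S*=115.8422
step 3: (k=3,j=0): S=107.2646, (K−S)⁺=44.1954, hold=43.7620 ⇒ V=44.1954 exercise | (k=3,j=1): S=125.1057, (K−S)⁺=26.3543, hold=27.3041 ⇒ V=27.3041 continue | (k=3,j=2): S=145.9143, (K−S)⁺=5.5457, hold=13.2038 ⇒ V=13.2038 continue | (k=3,j=3): S=170.1840, (K−S)⁺=0.0000, hold=4.5117 ⇒ V=4.5117 continue  boundary S*=107.2646
step 2: (k=2,j=0): S=115.8422, (K−S)⁺=35.6178, hold=35.6574 ⇒ V=35.6574 continue | (k=2,j=1): S=135.1100, (K−S)⁺=16.3500, hold=20.2043 ⇒ V=20.2043 continue | (k=2,j=2): S=157.5826, (K−S)⁺=0.0000, hold=8.8375 ⇒ V=8.8375 continue  boundary S*=-
step 1: (k=1,j=0): S=125.1057, (K−S)⁺=26.3543, hold=27.8601 ⇒ V=27.8601 continue | (k=1,j=1): S=145.9143, (K−S)⁺=5.5457, hold=14.4861 ⇒ V=14.4861 continue  boundary S*=-
step 0: (k=0,j=0): S=135.1100, (K−S)⁺=16.3500, hold=21.1204 ⇒ V=21.1204 continue  boundary S*=-

price = 21.1204
boundary = - - - 107.2646 115.8422 107.2646 115.8422 125.1057 135.1100
tree:
21.1204
27.8601 14.4861
35.6574 20.2043 8.8375
44.1954 27.3041 13.2038 4.5117
52.1379 35.6178 19.1276 7.3418 1.7008
59.4922 44.1954 26.6956 11.6517 3.0638 0.3443
66.3020 52.1379 35.6178 17.9056 5.4499 0.6897 0.0000
72.6076 59.4922 44.1954 26.3543 9.5397 1.3818 0.0000 0.0000
78.4463 66.3020 52.1379 35.6178 16.3500 2.7682 0.0000 0.0000 0.0000
83.8526 72.6076 59.4922 44.1954 26.3543 5.5457 0.0000 0.0000 0.0000 0.0000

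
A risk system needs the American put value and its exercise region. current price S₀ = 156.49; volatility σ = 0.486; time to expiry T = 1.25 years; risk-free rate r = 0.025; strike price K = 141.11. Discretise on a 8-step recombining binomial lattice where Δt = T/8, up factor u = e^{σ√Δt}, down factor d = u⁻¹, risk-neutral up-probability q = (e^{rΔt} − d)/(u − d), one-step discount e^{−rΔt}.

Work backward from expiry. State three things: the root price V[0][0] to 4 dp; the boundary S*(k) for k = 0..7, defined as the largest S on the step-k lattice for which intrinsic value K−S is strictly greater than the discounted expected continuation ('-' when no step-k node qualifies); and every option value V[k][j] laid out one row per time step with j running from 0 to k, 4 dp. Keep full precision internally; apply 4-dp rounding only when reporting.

Δt=0.15625  u=1.21180  d=0.82522  q=0.46224  discount=0.99610
step 8 (expiry): payoffs max(K−S,0) = 107.4562 91.6907 68.5395 34.5428 0.0000 0.0000 0.0000 0.0000 0.0000
step 7: (k=7,j=0): S=40.7817, (K−S)⁺=100.3283, hold=99.7782 ⇒ V=100.3283 exercise | (k=7,j=1): S=59.8865, (K−S)⁺=81.2235, hold=80.6734 ⇒ V=81.2235 exercise | (k=7,j=2): S=87.9411, (K−S)⁺=53.1689, hold=52.6188 ⇒ V=53.1689 exercise | (k=7,j=3): S=129.1383, (K−S)⁺=11.9717, hold=18.5032 ⇒ V=18.5032 continue | (k=7,j=4): S=189.6349, (K−S)⁺=0.0000, hold=0.0000 ⇒ V=0.0000 continue | (k=7,j=5): S=278.4719, (K−S)⁺=0.0000, hold=0.0000 ⇒ V=0.0000 continue | (k=7,j=6): S=408.9259, (K−S)⁺=0.0000, hold=0.0000 ⇒ V=0.0000 continue | (k=7,j=7): S=600.4928, (K−S)⁺=0.0000, hold=0.0000 ⇒ V=0.0000 continue  boundary S*=87.9411
step 6: (k=6,j=0): S=49.4193, (K−S)⁺=91.6907, hold=91.1405 ⇒ V=91.6907 exercise | (k=6,j=1): S=72.5705, (K−S)⁺=68.5395, hold=67.9894 ⇒ V=68.5395 exercise | (k=6,j=2): S=106.5672, (K−S)⁺=34.5428, hold=37.0001 ⇒ V=37.0001 continue | (k=6,j=3): S=156.4900, (K−S)⁺=0.0000, hold=9.9114 ⇒ V=9.9114 continue | (k=6,j=4): S=229.7999, (K−S)⁺=0.0000, hold=0.0000 ⇒ V=0.0000 continue | (k=6,j=5): S=337.4528, (K−S)⁺=0.0000, hold=0.0000 ⇒ V=0.0000 continue | (k=6,j=6): S=495.5371, (K−S)⁺=0.0000, hold=0.0000 ⇒ V=0.0000 continue  boundary S*=72.5705
step 5: (k=5,j=0): S=59.8865, (K−S)⁺=81.2235, hold=80.6734 ⇒ V=81.2235 exercise | (k=5,j=1): S=87.9411, (K−S)⁺=53.1689, hold=53.7502 ⇒ V=53.7502 continue | (k=5,j=2): S=129.1383, (K−S)⁺=11.9717, hold=24.3831 ⇒ V=24.3831 continue | (k=5,j=3): S=189.6349, (K−S)⁺=0.0000, hold=5.3091 ⇒ V=5.3091 continue | (k=5,j=4): S=278.4719, (K−S)⁺=0.0000, hold=0.0000 ⇒ V=0.0000 continue | (k=5,j=5): S=408.9259, (K−S)⁺=0.0000, hold=0.0000 ⇒ V=0.0000 continue  boundary S*=59.8865
step 4: (k=4,j=0): S=72.5705, (K−S)⁺=68.5395, hold=68.2570 ⇒ V=68.5395 exercise | (k=4,j=1): S=106.5672, (K−S)⁺=34.5428, hold=40.0188 ⇒ V=40.0188 continue | (k=4,j=2): S=156.4900, (K−S)⁺=0.0000, hold=15.5056 ⇒ V=15.5056 continue | (k=4,j=3): S=229.7999, (K−S)⁺=0.0000, hold=2.8439 ⇒ V=2.8439 continue | (k=4,j=4): S=337.4528, (K−S)⁺=0.0000, hold=0.0000 ⇒ V=0.0000 continue  boundary S*=72.5705
step 3: (k=3,j=0): S=87.9411, (K−S)⁺=53.1689, hold=55.1401 ⇒ V=55.1401 continue | (k=3,j=1): S=129.1383, (K−S)⁺=11.9717, hold=28.5758 ⇒ V=28.5758 continue | (k=3,j=2): S=189.6349, (K−S)⁺=0.0000, hold=9.6151 ⇒ V=9.6151 continue | (k=3,j=3): S=278.4719, (K−S)⁺=0.0000, hold=1.5234 ⇒ V=1.5234 continue  boundary S*=-
step 2: (k=2,j=0): S=106.5672, (K−S)⁺=34.5428, hold=42.6938 ⇒ V=42.6938 continue | (k=2,j=1): S=156.4900, (K−S)⁺=0.0000, hold=19.7341 ⇒ V=19.7341 continue | (k=2,j=2): S=229.7999, (K−S)⁺=0.0000, hold=5.8519 ⇒ V=5.8519 continue  boundary S*=-
step 1: (k=1,j=0): S=129.1383, (K−S)⁺=11.9717, hold=31.9558 ⇒ V=31.9558 continue | (k=1,j=1): S=189.6349, (K−S)⁺=0.0000, hold=13.2652 ⇒ V=13.2652 continue  boundary S*=-
step 0: (k=0,j=0): S=156.4900, (K−S)⁺=0.0000, hold=23.2253 ⇒ V=23.2253 continue  boundary S*=-

price = 23.2253
boundary = - - - - 72.5705 59.8865 72.5705 87.9411
tree:
23.2253
31.9558 13.2652
42.6938 19.7341 5.8519
55.1401 28.5758 9.6151 1.5234
68.5395 40.0188 15.5056 2.8439 0.0000
81.2235 53.7502 24.3831 5.3091 0.0000 0.0000
91.6907 68.5395 37.0001 9.9114 0.0000 0.0000 0.0000
100.3283 81.2235 53.1689 18.5032 0.0000 0.0000 0.0000 0.0000
107.4562 91.6907 68.5395 34.5428 0.0000 0.0000 0.0000 0.0000 0.0000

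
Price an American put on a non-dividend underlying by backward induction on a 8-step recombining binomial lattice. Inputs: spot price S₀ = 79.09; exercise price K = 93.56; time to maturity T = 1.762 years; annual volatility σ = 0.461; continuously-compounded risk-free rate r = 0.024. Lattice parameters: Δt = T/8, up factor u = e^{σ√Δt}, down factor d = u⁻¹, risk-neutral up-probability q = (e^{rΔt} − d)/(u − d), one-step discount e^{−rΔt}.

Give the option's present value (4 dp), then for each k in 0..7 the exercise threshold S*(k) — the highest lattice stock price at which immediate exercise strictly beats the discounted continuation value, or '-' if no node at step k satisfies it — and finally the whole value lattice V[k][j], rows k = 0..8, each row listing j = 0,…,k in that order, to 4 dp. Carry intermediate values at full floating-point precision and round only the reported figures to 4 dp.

params: Δt=0.22025 u=1.24154 d=0.80545 q=0.45828 e^(-rΔt)=0.99473
t_8 payoffs: 79.5499 71.9646 60.2725 42.2501 14.4700 0.0000 0.0000 0.0000 0.0000
t_7: node(7,0) S=17.3941 payoff=76.1659 vs cont=75.6727 → 76.1659 [stop]  node(7,1) S=26.8115 payoff=66.7485 vs cont=66.2552 → 66.7485 [stop]  node(7,2) S=41.3277 payoff=52.2323 vs cont=51.7390 → 52.2323 [stop]  node(7,3) S=63.7032 payoff=29.8568 vs cont=29.3635 → 29.8568 [stop]  node(7,4) S=98.1932 payoff=0.0000 vs cont=7.7974 → 7.7974 [wait]  node(7,5) S=151.3567 payoff=0.0000 vs cont=0.0000 → 0.0000 [wait]  node(7,6) S=233.3038 payoff=0.0000 vs cont=0.0000 → 0.0000 [wait]  node(7,7) S=359.6184 payoff=0.0000 vs cont=0.0000 → 0.0000 [wait]  ⇒ S*(7)=63.7032
t_6: node(6,0) S=21.5954 payoff=71.9646 vs cont=71.4713 → 71.9646 [stop]  node(6,1) S=33.2875 payoff=60.2725 vs cont=59.7792 → 60.2725 [stop]  node(6,2) S=51.3099 payoff=42.2501 vs cont=41.7568 → 42.2501 [stop]  node(6,3) S=79.0900 payoff=14.4700 vs cont=19.6434 → 19.6434 [wait]  node(6,4) S=121.9107 payoff=0.0000 vs cont=4.2018 → 4.2018 [wait]  node(6,5) S=187.9151 payoff=0.0000 vs cont=0.0000 → 0.0000 [wait]  node(6,6) S=289.6555 payoff=0.0000 vs cont=0.0000 → 0.0000 [wait]  ⇒ S*(6)=51.3099
t_5: node(5,0) S=26.8115 payoff=66.7485 vs cont=66.2552 → 66.7485 [stop]  node(5,1) S=41.3277 payoff=52.2323 vs cont=51.7390 → 52.2323 [stop]  node(5,2) S=63.7032 payoff=29.8568 vs cont=31.7218 → 31.7218 [wait]  node(5,3) S=98.1932 payoff=0.0000 vs cont=12.5006 → 12.5006 [wait]  node(5,4) S=151.3567 payoff=0.0000 vs cont=2.2642 → 2.2642 [wait]  node(5,5) S=233.3038 payoff=0.0000 vs cont=0.0000 → 0.0000 [wait]  ⇒ S*(5)=41.3277
t_4: node(4,0) S=33.2875 payoff=60.2725 vs cont=59.7792 → 60.2725 [stop]  node(4,1) S=51.3099 payoff=42.2501 vs cont=42.6070 → 42.6070 [wait]  node(4,2) S=79.0900 payoff=14.4700 vs cont=22.7924 → 22.7924 [wait]  node(4,3) S=121.9107 payoff=0.0000 vs cont=7.7683 → 7.7683 [wait]  node(4,4) S=187.9151 payoff=0.0000 vs cont=1.2201 → 1.2201 [wait]  ⇒ S*(4)=33.2875
t_3: node(3,0) S=41.3277 payoff=52.2323 vs cont=51.9018 → 52.2323 [stop]  node(3,1) S=63.7032 payoff=29.8568 vs cont=33.3497 → 33.3497 [wait]  node(3,2) S=98.1932 payoff=0.0000 vs cont=15.8234 → 15.8234 [wait]  node(3,3) S=151.3567 payoff=0.0000 vs cont=4.7423 → 4.7423 [wait]  ⇒ S*(3)=41.3277
t_2: node(2,0) S=51.3099 payoff=42.2501 vs cont=43.3491 → 43.3491 [wait]  node(2,1) S=79.0900 payoff=14.4700 vs cont=25.1843 → 25.1843 [wait]  node(2,2) S=121.9107 payoff=0.0000 vs cont=10.6886 → 10.6886 [wait]  ⇒ S*(2)=-
t_1: node(1,0) S=63.7032 payoff=29.8568 vs cont=34.8400 → 34.8400 [wait]  node(1,1) S=98.1932 payoff=0.0000 vs cont=18.4435 → 18.4435 [wait]  ⇒ S*(1)=-
t_0: node(0,0) S=79.0900 payoff=14.4700 vs cont=27.1818 → 27.1818 [wait]  ⇒ S*(0)=-

price = 27.1818
boundary = - - - 41.3277 33.2875 41.3277 51.3099 63.7032
tree:
27.1818
34.8400 18.4435
43.3491 25.1843 10.6886
52.2323 33.3497 15.8234 4.7423
60.2725 42.6070 22.7924 7.7683 1.2201
66.7485 52.2323 31.7218 12.5006 2.2642 0.0000
71.9646 60.2725 42.2501 19.6434 4.2018 0.0000 0.0000
76.1659 66.7485 52.2323 29.8568 7.7974 0.0000 0.0000 0.0000
79.5499 71.9646 60.2725 42.2501 14.4700 0.0000 0.0000 0.0000 0.0000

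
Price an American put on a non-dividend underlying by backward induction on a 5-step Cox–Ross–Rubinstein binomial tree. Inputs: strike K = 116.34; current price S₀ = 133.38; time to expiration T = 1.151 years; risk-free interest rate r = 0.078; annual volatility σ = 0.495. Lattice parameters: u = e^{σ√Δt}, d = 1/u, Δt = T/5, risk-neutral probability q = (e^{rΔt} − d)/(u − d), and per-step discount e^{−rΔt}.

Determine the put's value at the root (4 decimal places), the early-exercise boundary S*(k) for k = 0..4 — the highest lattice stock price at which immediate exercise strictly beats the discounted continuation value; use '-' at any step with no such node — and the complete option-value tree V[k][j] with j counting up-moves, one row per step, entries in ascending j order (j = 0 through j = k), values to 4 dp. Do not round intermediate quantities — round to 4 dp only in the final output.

price = 15.1462
boundary = - - - 65.4124 82.9476
tree:
15.1462
23.5244 6.5953
35.3784 11.5053 1.4977
50.9276 19.7839 2.9250 0.0000
64.7558 33.3924 5.7126 0.0000 0.0000
75.6608 50.9276 11.1566 0.0000 0.0000 0.0000

Δt=0.23020  u=1.26807  d=0.78860  q=0.47869  discount=0.98220
step 5 (expiry): payoffs max(K−S,0) = 75.6608 50.9276 11.1566 0.0000 0.0000 0.0000
step 4: (k=4,j=0): S=51.5842, (K−S)⁺=64.7558, hold=62.6855 ⇒ V=64.7558 exercise | (k=4,j=1): S=82.9476, (K−S)⁺=33.3924, hold=31.3221 ⇒ V=33.3924 exercise | (k=4,j=2): S=133.3800, (K−S)⁺=0.0000, hold=5.7126 ⇒ V=5.7126 continue | (k=4,j=3): S=214.4756, (K−S)⁺=0.0000, hold=0.0000 ⇒ V=0.0000 continue | (k=4,j=4): S=344.8776, (K−S)⁺=0.0000, hold=0.0000 ⇒ V=0.0000 continue  boundary S*=82.9476
step 3: (k=3,j=0): S=65.4124, (K−S)⁺=50.9276, hold=48.8573 ⇒ V=50.9276 exercise | (k=3,j=1): S=105.1834, (K−S)⁺=11.1566, hold=19.7839 ⇒ V=19.7839 continue | (k=3,j=2): S=169.1353, (K−S)⁺=0.0000, hold=2.9250 ⇒ V=2.9250 continue | (k=3,j=3): S=271.9703, (K−S)⁺=0.0000, hold=0.0000 ⇒ V=0.0000 continue  boundary S*=65.4124
step 2: (k=2,j=0): S=82.9476, (K−S)⁺=33.3924, hold=35.3784 ⇒ V=35.3784 continue | (k=2,j=1): S=133.3800, (K−S)⁺=0.0000, hold=11.5053 ⇒ V=11.5053 continue | (k=2,j=2): S=214.4756, (K−S)⁺=0.0000, hold=1.4977 ⇒ V=1.4977 continue  boundary S*=-
step 1: (k=1,j=0): S=105.1834, (K−S)⁺=11.1566, hold=23.5244 ⇒ V=23.5244 continue | (k=1,j=1): S=169.1353, (K−S)⁺=0.0000, hold=6.5953 ⇒ V=6.5953 continue  boundary S*=-
step 0: (k=0,j=0): S=133.3800, (K−S)⁺=0.0000, hold=15.1462 ⇒ V=15.1462 continue  boundary S*=-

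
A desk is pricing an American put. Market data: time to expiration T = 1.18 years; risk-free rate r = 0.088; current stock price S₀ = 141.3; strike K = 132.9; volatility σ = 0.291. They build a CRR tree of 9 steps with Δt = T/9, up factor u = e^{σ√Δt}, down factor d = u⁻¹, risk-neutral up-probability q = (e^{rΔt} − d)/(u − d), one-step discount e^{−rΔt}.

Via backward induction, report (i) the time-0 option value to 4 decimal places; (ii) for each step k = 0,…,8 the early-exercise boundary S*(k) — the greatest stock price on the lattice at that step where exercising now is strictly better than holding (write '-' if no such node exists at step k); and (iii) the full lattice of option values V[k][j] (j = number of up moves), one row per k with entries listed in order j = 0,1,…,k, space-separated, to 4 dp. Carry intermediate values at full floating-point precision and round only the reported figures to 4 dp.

price = 9.0481
boundary = - - - 103.0051 92.7038 103.0051 92.7038 103.0051 114.4511
tree:
9.0481
13.8767 4.9414
20.6938 8.1030 2.2309
29.8949 12.9441 3.9645 0.7341
40.1962 20.0415 6.9000 1.4343 0.1259
49.4673 29.8949 11.6960 2.7752 0.2701 0.0000
57.8112 40.1962 19.1509 5.3058 0.5798 0.0000 0.0000
65.3206 49.4673 29.8949 9.9917 1.2442 0.0000 0.0000 0.0000
72.0791 57.8112 40.1962 18.4489 2.6704 0.0000 0.0000 0.0000 0.0000
78.1617 65.3206 49.4673 29.8949 5.7311 0.0000 0.0000 0.0000 0.0000 0.0000

Δt=0.13111  u=1.11112  d=0.89999  q=0.52865  discount=0.98853
step 9 (expiry): payoffs max(K−S,0) = 78.1617 65.3206 49.4673 29.8949 5.7311 0.0000 0.0000 0.0000 0.0000 0.0000
step 8: (k=8,j=0): S=60.8209, (K−S)⁺=72.0791, hold=70.5545 ⇒ V=72.0791 exercise | (k=8,j=1): S=75.0888, (K−S)⁺=57.8112, hold=56.2866 ⇒ V=57.8112 exercise | (k=8,j=2): S=92.7038, (K−S)⁺=40.1962, hold=38.6716 ⇒ V=40.1962 exercise | (k=8,j=3): S=114.4511, (K−S)⁺=18.4489, hold=16.9244 ⇒ V=18.4489 exercise | (k=8,j=4): S=141.3000, (K−S)⁺=0.0000, hold=2.6704 ⇒ V=2.6704 continue | (k=8,j=5): S=174.4474, (K−S)⁺=0.0000, hold=0.0000 ⇒ V=0.0000 continue | (k=8,j=6): S=215.3708, (K−S)⁺=0.0000, hold=0.0000 ⇒ V=0.0000 continue | (k=8,j=7): S=265.8944, (K−S)⁺=0.0000, hold=0.0000 ⇒ V=0.0000 continue | (k=8,j=8): S=328.2702, (K−S)⁺=0.0000, hold=0.0000 ⇒ V=0.0000 continue  boundary S*=114.4511
step 7: (k=7,j=0): S=67.5794, (K−S)⁺=65.3206, hold=63.7961 ⇒ V=65.3206 exercise | (k=7,j=1): S=83.4327, (K−S)⁺=49.4673, hold=47.9427 ⇒ V=49.4673 exercise | (k=7,j=2): S=103.0051, (K−S)⁺=29.8949, hold=28.3704 ⇒ V=29.8949 exercise | (k=7,j=3): S=127.1689, (K−S)⁺=5.7311, hold=9.9917 ⇒ V=9.9917 continue | (k=7,j=4): S=157.0013, (K−S)⁺=0.0000, hold=1.2442 ⇒ V=1.2442 continue | (k=7,j=5): S=193.8321, (K−S)⁺=0.0000, hold=0.0000 ⇒ V=0.0000 continue | (k=7,j=6): S=239.3029, (K−S)⁺=0.0000, hold=0.0000 ⇒ V=0.0000 continue | (k=7,j=7): S=295.4407, (K−S)⁺=0.0000, hold=0.0000 ⇒ V=0.0000 continue  boundary S*=103.0051
step 6: (k=6,j=0): S=75.0888, (K−S)⁺=57.8112, hold=56.2866 ⇒ V=57.8112 exercise | (k=6,j=1): S=92.7038, (K−S)⁺=40.1962, hold=38.6716 ⇒ V=40.1962 exercise | (k=6,j=2): S=114.4511, (K−S)⁺=18.4489, hold=19.1509 ⇒ V=19.1509 continue | (k=6,j=3): S=141.3000, (K−S)⁺=0.0000, hold=5.3058 ⇒ V=5.3058 continue | (k=6,j=4): S=174.4474, (K−S)⁺=0.0000, hold=0.5798 ⇒ V=0.5798 continue | (k=6,j=5): S=215.3708, (K−S)⁺=0.0000, hold=0.0000 ⇒ V=0.0000 continue | (k=6,j=6): S=265.8944, (K−S)⁺=0.0000, hold=0.0000 ⇒ V=0.0000 continue  boundary S*=92.7038
step 5: (k=5,j=0): S=83.4327, (K−S)⁺=49.4673, hold=47.9427 ⇒ V=49.4673 exercise | (k=5,j=1): S=103.0051, (K−S)⁺=29.8949, hold=28.7372 ⇒ V=29.8949 exercise | (k=5,j=2): S=127.1689, (K−S)⁺=5.7311, hold=11.6960 ⇒ V=11.6960 continue | (k=5,j=3): S=157.0013, (K−S)⁺=0.0000, hold=2.7752 ⇒ V=2.7752 continue | (k=5,j=4): S=193.8321, (K−S)⁺=0.0000, hold=0.2701 ⇒ V=0.2701 continue | (k=5,j=5): S=239.3029, (K−S)⁺=0.0000, hold=0.0000 ⇒ V=0.0000 continue  boundary S*=103.0051
step 4: (k=4,j=0): S=92.7038, (K−S)⁺=40.1962, hold=38.6716 ⇒ V=40.1962 exercise | (k=4,j=1): S=114.4511, (K−S)⁺=18.4489, hold=20.0415 ⇒ V=20.0415 continue | (k=4,j=2): S=141.3000, (K−S)⁺=0.0000, hold=6.9000 ⇒ V=6.9000 continue | (k=4,j=3): S=174.4474, (K−S)⁺=0.0000, hold=1.4343 ⇒ V=1.4343 continue | (k=4,j=4): S=215.3708, (K−S)⁺=0.0000, hold=0.1259 ⇒ V=0.1259 continue  boundary S*=92.7038
step 3: (k=3,j=0): S=103.0051, (K−S)⁺=29.8949, hold=29.2026 ⇒ V=29.8949 exercise | (k=3,j=1): S=127.1689, (K−S)⁺=5.7311, hold=12.9441 ⇒ V=12.9441 continue | (k=3,j=2): S=157.0013, (K−S)⁺=0.0000, hold=3.9645 ⇒ V=3.9645 continue | (k=3,j=3): S=193.8321, (K−S)⁺=0.0000, hold=0.7341 ⇒ V=0.7341 continue  boundary S*=103.0051
step 2: (k=2,j=0): S=114.4511, (K−S)⁺=18.4489, hold=20.6938 ⇒ V=20.6938 continue | (k=2,j=1): S=141.3000, (K−S)⁺=0.0000, hold=8.1030 ⇒ V=8.1030 continue | (k=2,j=2): S=174.4474, (K−S)⁺=0.0000, hold=2.2309 ⇒ V=2.2309 continue  boundary S*=-
step 1: (k=1,j=0): S=127.1689, (K−S)⁺=5.7311, hold=13.8767 ⇒ V=13.8767 continue | (k=1,j=1): S=157.0013, (K−S)⁺=0.0000, hold=4.9414 ⇒ V=4.9414 continue  boundary S*=-
step 0: (k=0,j=0): S=141.3000, (K−S)⁺=0.0000, hold=9.0481 ⇒ V=9.0481 continue  boundary S*=-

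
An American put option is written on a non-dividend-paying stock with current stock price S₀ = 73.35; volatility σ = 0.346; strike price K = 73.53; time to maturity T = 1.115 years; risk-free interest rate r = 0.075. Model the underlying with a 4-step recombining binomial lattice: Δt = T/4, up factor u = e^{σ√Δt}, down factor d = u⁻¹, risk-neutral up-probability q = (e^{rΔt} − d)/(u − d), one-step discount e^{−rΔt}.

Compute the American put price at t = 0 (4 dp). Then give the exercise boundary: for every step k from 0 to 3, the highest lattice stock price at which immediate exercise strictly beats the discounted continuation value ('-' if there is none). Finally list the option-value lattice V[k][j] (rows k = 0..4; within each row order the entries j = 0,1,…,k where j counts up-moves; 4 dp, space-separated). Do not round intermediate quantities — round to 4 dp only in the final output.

price = 8.0464
boundary = - - 50.9013 61.1033
tree:
8.0464
13.8146 2.8798
22.6287 5.9824 0.0411
31.1273 12.4267 0.0860 0.0000
38.2070 22.6287 0.1800 0.0000 0.0000

params: Δt=0.27875 u=1.20043 d=0.83304 q=0.51196 e^(-rΔt)=0.97931
t_4 payoffs: 38.2070 22.6287 0.1800 0.0000 0.0000
t_3: node(3,0) S=42.4027 payoff=31.1273 vs cont=29.6060 → 31.1273 [stop]  node(3,1) S=61.1033 payoff=12.4267 vs cont=10.9054 → 12.4267 [stop]  node(3,2) S=88.0513 payoff=0.0000 vs cont=0.0860 → 0.0860 [wait]  node(3,3) S=126.8840 payoff=0.0000 vs cont=0.0000 → 0.0000 [wait]  ⇒ S*(3)=61.1033
t_2: node(2,0) S=50.9013 payoff=22.6287 vs cont=21.1074 → 22.6287 [stop]  node(2,1) S=73.3500 payoff=0.1800 vs cont=5.9824 → 5.9824 [wait]  node(2,2) S=105.6991 payoff=0.0000 vs cont=0.0411 → 0.0411 [wait]  ⇒ S*(2)=50.9013
t_1: node(1,0) S=61.1033 payoff=12.4267 vs cont=13.8146 → 13.8146 [wait]  node(1,1) S=88.0513 payoff=0.0000 vs cont=2.8798 → 2.8798 [wait]  ⇒ S*(1)=-
t_0: node(0,0) S=73.3500 payoff=0.1800 vs cont=8.0464 → 8.0464 [wait]  ⇒ S*(0)=-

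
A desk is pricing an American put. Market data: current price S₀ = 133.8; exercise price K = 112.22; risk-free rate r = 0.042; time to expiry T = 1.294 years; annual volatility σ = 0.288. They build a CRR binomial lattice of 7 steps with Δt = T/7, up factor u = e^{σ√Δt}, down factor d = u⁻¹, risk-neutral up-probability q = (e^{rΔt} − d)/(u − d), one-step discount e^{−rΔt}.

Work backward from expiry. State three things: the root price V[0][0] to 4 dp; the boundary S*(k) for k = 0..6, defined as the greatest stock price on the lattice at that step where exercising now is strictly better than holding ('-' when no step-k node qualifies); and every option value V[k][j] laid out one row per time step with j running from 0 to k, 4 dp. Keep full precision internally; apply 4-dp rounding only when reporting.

price = 5.7349
boundary = - - - - 81.5359 72.0397 81.5359
tree:
5.7349
9.1666 2.3990
14.2432 4.2424 0.5964
21.3684 7.3534 1.2033 0.0000
30.6841 12.4031 2.4277 0.0000 0.0000
40.1803 20.1162 4.8979 0.0000 0.0000 0.0000
48.5704 30.6841 9.8816 0.0000 0.0000 0.0000 0.0000
55.9835 40.1803 19.9361 0.0000 0.0000 0.0000 0.0000 0.0000

Δt=0.18486  u=1.13182  d=0.88353  q=0.50048  discount=0.99227
step 7 (expiry): payoffs max(K−S,0) = 55.9835 40.1803 19.9361 0.0000 0.0000 0.0000 0.0000 0.0000
step 6: (k=6,j=0): S=63.6496, (K−S)⁺=48.5704, hold=47.7025 ⇒ V=48.5704 exercise | (k=6,j=1): S=81.5359, (K−S)⁺=30.6841, hold=29.8162 ⇒ V=30.6841 exercise | (k=6,j=2): S=104.4486, (K−S)⁺=7.7714, hold=9.8816 ⇒ V=9.8816 continue | (k=6,j=3): S=133.8000, (K−S)⁺=0.0000, hold=0.0000 ⇒ V=0.0000 continue | (k=6,j=4): S=171.3996, (K−S)⁺=0.0000, hold=0.0000 ⇒ V=0.0000 continue | (k=6,j=5): S=219.5651, (K−S)⁺=0.0000, hold=0.0000 ⇒ V=0.0000 continue | (k=6,j=6): S=281.2658, (K−S)⁺=0.0000, hold=0.0000 ⇒ V=0.0000 continue  boundary S*=81.5359
step 5: (k=5,j=0): S=72.0397, (K−S)⁺=40.1803, hold=39.3124 ⇒ V=40.1803 exercise | (k=5,j=1): S=92.2839, (K−S)⁺=19.9361, hold=20.1162 ⇒ V=20.1162 continue | (k=5,j=2): S=118.2168, (K−S)⁺=0.0000, hold=4.8979 ⇒ V=4.8979 continue | (k=5,j=3): S=151.4373, (K−S)⁺=0.0000, hold=0.0000 ⇒ V=0.0000 continue | (k=5,j=4): S=193.9932, (K−S)⁺=0.0000, hold=0.0000 ⇒ V=0.0000 continue | (k=5,j=5): S=248.5078, (K−S)⁺=0.0000, hold=0.0000 ⇒ V=0.0000 continue  boundary S*=72.0397
step 4: (k=4,j=0): S=81.5359, (K−S)⁺=30.6841, hold=29.9056 ⇒ V=30.6841 exercise | (k=4,j=1): S=104.4486, (K−S)⁺=7.7714, hold=12.4031 ⇒ V=12.4031 continue | (k=4,j=2): S=133.8000, (K−S)⁺=0.0000, hold=2.4277 ⇒ V=2.4277 continue | (k=4,j=3): S=171.3996, (K−S)⁺=0.0000, hold=0.0000 ⇒ V=0.0000 continue | (k=4,j=4): S=219.5651, (K−S)⁺=0.0000, hold=0.0000 ⇒ V=0.0000 continue  boundary S*=81.5359
step 3: (k=3,j=0): S=92.2839, (K−S)⁺=19.9361, hold=21.3684 ⇒ V=21.3684 continue | (k=3,j=1): S=118.2168, (K−S)⁺=0.0000, hold=7.3534 ⇒ V=7.3534 continue | (k=3,j=2): S=151.4373, (K−S)⁺=0.0000, hold=1.2033 ⇒ V=1.2033 continue | (k=3,j=3): S=193.9932, (K−S)⁺=0.0000, hold=0.0000 ⇒ V=0.0000 continue  boundary S*=-
step 2: (k=2,j=0): S=104.4486, (K−S)⁺=7.7714, hold=14.2432 ⇒ V=14.2432 continue | (k=2,j=1): S=133.8000, (K−S)⁺=0.0000, hold=4.2424 ⇒ V=4.2424 continue | (k=2,j=2): S=171.3996, (K−S)⁺=0.0000, hold=0.5964 ⇒ V=0.5964 continue  boundary S*=-
step 1: (k=1,j=0): S=118.2168, (K−S)⁺=0.0000, hold=9.1666 ⇒ V=9.1666 continue | (k=1,j=1): S=151.4373, (K−S)⁺=0.0000, hold=2.3990 ⇒ V=2.3990 continue  boundary S*=-
step 0: (k=0,j=0): S=133.8000, (K−S)⁺=0.0000, hold=5.7349 ⇒ V=5.7349 continue  boundary S*=-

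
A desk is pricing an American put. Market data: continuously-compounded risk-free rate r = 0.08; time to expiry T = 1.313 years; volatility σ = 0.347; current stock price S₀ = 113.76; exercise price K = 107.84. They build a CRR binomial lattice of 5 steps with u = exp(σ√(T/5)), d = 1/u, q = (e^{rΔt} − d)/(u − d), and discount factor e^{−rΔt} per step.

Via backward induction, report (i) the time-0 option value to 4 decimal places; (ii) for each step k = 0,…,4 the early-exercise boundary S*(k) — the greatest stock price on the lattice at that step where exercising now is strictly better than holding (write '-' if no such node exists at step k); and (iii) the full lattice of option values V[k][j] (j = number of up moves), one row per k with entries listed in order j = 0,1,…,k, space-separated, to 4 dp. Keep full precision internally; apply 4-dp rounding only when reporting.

Δt=0.26260, u=1.19461, d=0.83709, q=0.51505, disc=e^(-rΔt)=0.97921
k=5 terminal: V=max(K-S,0) → 61.0814 41.1113 12.6121 0.0000 0.0000 0.0000
k=4: j=0 S=55.8582 intr=51.9818 cont=49.7399 V=51.9818[EX]; j=1 S=79.7147 intr=28.1253 cont=25.8834 V=28.1253[EX]; j=2 S=113.7600 intr=0.0000 cont=5.9892 V=5.9892[hold]; j=3 S=162.3457 intr=0.0000 cont=0.0000 V=0.0000[hold]; j=4 S=231.6818 intr=0.0000 cont=0.0000 V=0.0000[hold]  S*(4)=79.7147
k=3: j=0 S=66.7287 intr=41.1113 cont=38.8694 V=41.1113[EX]; j=1 S=95.2279 intr=12.6121 cont=16.3765 V=16.3765[hold]; j=2 S=135.8987 intr=0.0000 cont=2.8441 V=2.8441[hold]; j=3 S=193.9395 intr=0.0000 cont=0.0000 V=0.0000[hold]  S*(3)=66.7287
k=2: j=0 S=79.7147 intr=28.1253 cont=27.7819 V=28.1253[EX]; j=1 S=113.7600 intr=0.0000 cont=9.2112 V=9.2112[hold]; j=2 S=162.3457 intr=0.0000 cont=1.3506 V=1.3506[hold]  S*(2)=79.7147
k=1: j=0 S=95.2279 intr=12.6121 cont=18.0015 V=18.0015[hold]; j=1 S=135.8987 intr=0.0000 cont=5.0553 V=5.0553[hold]  S*(1)=-
k=0: j=0 S=113.7600 intr=0.0000 cont=11.0980 V=11.0980[hold]  S*(0)=-

price = 11.0980
boundary = - - 79.7147 66.7287 79.7147
tree:
11.0980
18.0015 5.0553
28.1253 9.2112 1.3506
41.1113 16.3765 2.8441 0.0000
51.9818 28.1253 5.9892 0.0000 0.0000
61.0814 41.1113 12.6121 0.0000 0.0000 0.0000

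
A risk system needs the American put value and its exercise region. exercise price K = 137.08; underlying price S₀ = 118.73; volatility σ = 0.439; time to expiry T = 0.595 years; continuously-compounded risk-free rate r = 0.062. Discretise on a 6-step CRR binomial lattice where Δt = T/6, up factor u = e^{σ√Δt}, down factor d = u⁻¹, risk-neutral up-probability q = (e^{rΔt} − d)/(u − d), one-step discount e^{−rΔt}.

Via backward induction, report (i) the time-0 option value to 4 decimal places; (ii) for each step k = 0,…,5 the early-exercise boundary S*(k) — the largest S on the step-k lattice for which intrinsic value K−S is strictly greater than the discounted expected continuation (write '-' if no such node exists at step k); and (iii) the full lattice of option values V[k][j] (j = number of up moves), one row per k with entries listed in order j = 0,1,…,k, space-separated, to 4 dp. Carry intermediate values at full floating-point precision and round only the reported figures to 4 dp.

params: Δt=0.09917 u=1.14826 d=0.87089 q=0.48773 e^(-rΔt)=0.99387
t_6 payoffs: 85.2802 68.7824 47.0302 18.3500 0.0000 0.0000 0.0000
t_5: node(5,0) S=59.4794 payoff=77.6006 vs cont=76.7604 → 77.6006 [stop]  node(5,1) S=78.4231 payoff=58.6569 vs cont=57.8166 → 58.6569 [stop]  node(5,2) S=103.4003 payoff=33.6797 vs cont=32.8395 → 33.6797 [stop]  node(5,3) S=136.3324 payoff=0.7476 vs cont=9.3426 → 9.3426 [wait]  node(5,4) S=179.7532 payoff=0.0000 vs cont=0.0000 → 0.0000 [wait]  node(5,5) S=237.0032 payoff=0.0000 vs cont=0.0000 → 0.0000 [wait]  ⇒ S*(5)=103.4003
t_4: node(4,0) S=68.2976 payoff=68.7824 vs cont=67.9422 → 68.7824 [stop]  node(4,1) S=90.0498 payoff=47.0302 vs cont=46.1899 → 47.0302 [stop]  node(4,2) S=118.7300 payoff=18.3500 vs cont=21.6761 → 21.6761 [wait]  node(4,3) S=156.5446 payoff=0.0000 vs cont=4.7566 → 4.7566 [wait]  node(4,4) S=206.4028 payoff=0.0000 vs cont=0.0000 → 0.0000 [wait]  ⇒ S*(4)=90.0498
t_3: node(3,0) S=78.4231 payoff=58.6569 vs cont=57.8166 → 58.6569 [stop]  node(3,1) S=103.4003 payoff=33.6797 vs cont=34.4518 → 34.4518 [wait]  node(3,2) S=136.3324 payoff=0.7476 vs cont=13.3417 → 13.3417 [wait]  node(3,3) S=179.7532 payoff=0.0000 vs cont=2.4217 → 2.4217 [wait]  ⇒ S*(3)=78.4231
t_2: node(2,0) S=90.0498 payoff=47.0302 vs cont=46.5642 → 47.0302 [stop]  node(2,1) S=118.7300 payoff=18.3500 vs cont=24.0077 → 24.0077 [wait]  node(2,2) S=156.5446 payoff=0.0000 vs cont=7.9666 → 7.9666 [wait]  ⇒ S*(2)=90.0498
t_1: node(1,0) S=103.4003 payoff=33.6797 vs cont=35.5820 → 35.5820 [wait]  node(1,1) S=136.3324 payoff=0.7476 vs cont=16.0848 → 16.0848 [wait]  ⇒ S*(1)=-
t_0: node(0,0) S=118.7300 payoff=18.3500 vs cont=25.9129 → 25.9129 [wait]  ⇒ S*(0)=-

price = 25.9129
boundary = - - 90.0498 78.4231 90.0498 103.4003
tree:
25.9129
35.5820 16.0848
47.0302 24.0077 7.9666
58.6569 34.4518 13.3417 2.4217
68.7824 47.0302 21.6761 4.7566 0.0000
77.6006 58.6569 33.6797 9.3426 0.0000 0.0000
85.2802 68.7824 47.0302 18.3500 0.0000 0.0000 0.0000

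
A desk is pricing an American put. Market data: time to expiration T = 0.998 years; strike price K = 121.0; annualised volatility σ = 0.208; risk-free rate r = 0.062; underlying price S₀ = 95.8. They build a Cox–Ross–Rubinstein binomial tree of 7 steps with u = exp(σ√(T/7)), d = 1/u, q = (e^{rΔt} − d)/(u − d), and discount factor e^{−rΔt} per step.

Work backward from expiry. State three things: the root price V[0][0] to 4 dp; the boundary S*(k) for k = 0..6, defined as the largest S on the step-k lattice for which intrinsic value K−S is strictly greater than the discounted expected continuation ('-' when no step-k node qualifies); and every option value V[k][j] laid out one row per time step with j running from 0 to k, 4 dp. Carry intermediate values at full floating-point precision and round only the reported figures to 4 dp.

Δt=0.14257, u=1.08170, d=0.92447, q=0.53684, disc=e^(-rΔt)=0.99120
k=7 terminal: V=max(K-S,0) → 65.7153 56.3122 45.3098 32.4361 17.3727 0.0000 0.0000 0.0000
k=6: j=0 S=59.8018 intr=61.1982 cont=60.1334 V=61.1982[EX]; j=1 S=69.9731 intr=51.0269 cont=49.9620 V=51.0269[EX]; j=2 S=81.8744 intr=39.1256 cont=38.0607 V=39.1256[EX]; j=3 S=95.8000 intr=25.2000 cont=24.1351 V=25.2000[EX]; j=4 S=112.0941 intr=8.9059 cont=7.9755 V=8.9059[EX]; j=5 S=131.1595 intr=0.0000 cont=0.0000 V=0.0000[hold]; j=6 S=153.4677 intr=0.0000 cont=0.0000 V=0.0000[hold]  S*(6)=112.0941
k=5: j=0 S=64.6878 intr=56.3122 cont=55.2473 V=56.3122[EX]; j=1 S=75.6902 intr=45.3098 cont=44.2449 V=45.3098[EX]; j=2 S=88.5639 intr=32.4361 cont=31.3712 V=32.4361[EX]; j=3 S=103.6273 intr=17.3727 cont=16.3079 V=17.3727[EX]; j=4 S=121.2527 intr=0.0000 cont=4.0885 V=4.0885[hold]; j=5 S=141.8759 intr=0.0000 cont=0.0000 V=0.0000[hold]  S*(5)=103.6273
k=4: j=0 S=69.9731 intr=51.0269 cont=49.9620 V=51.0269[EX]; j=1 S=81.8744 intr=39.1256 cont=38.0607 V=39.1256[EX]; j=2 S=95.8000 intr=25.2000 cont=24.1351 V=25.2000[EX]; j=3 S=112.0941 intr=8.9059 cont=10.1511 V=10.1511[hold]; j=4 S=131.1595 intr=0.0000 cont=1.8770 V=1.8770[hold]  S*(4)=95.8000
k=3: j=0 S=75.6902 intr=45.3098 cont=44.2449 V=45.3098[EX]; j=1 S=88.5639 intr=32.4361 cont=31.3712 V=32.4361[EX]; j=2 S=103.6273 intr=17.3727 cont=16.9704 V=17.3727[EX]; j=3 S=121.2527 intr=0.0000 cont=5.6590 V=5.6590[hold]  S*(3)=103.6273
k=2: j=0 S=81.8744 intr=39.1256 cont=38.0607 V=39.1256[EX]; j=1 S=95.8000 intr=25.2000 cont=24.1351 V=25.2000[EX]; j=2 S=112.0941 intr=8.9059 cont=10.9867 V=10.9867[hold]  S*(2)=95.8000
k=1: j=0 S=88.5639 intr=32.4361 cont=31.3712 V=32.4361[EX]; j=1 S=103.6273 intr=17.3727 cont=17.4151 V=17.4151[hold]  S*(1)=88.5639
k=0: j=0 S=95.8000 intr=25.2000 cont=24.1577 V=25.2000[EX]  S*(0)=95.8000

price = 25.2000
boundary = 95.8000 88.5639 95.8000 103.6273 95.8000 103.6273 112.0941
tree:
25.2000
32.4361 17.4151
39.1256 25.2000 10.9867
45.3098 32.4361 17.3727 5.6590
51.0269 39.1256 25.2000 10.1511 1.8770
56.3122 45.3098 32.4361 17.3727 4.0885 0.0000
61.1982 51.0269 39.1256 25.2000 8.9059 0.0000 0.0000
65.7153 56.3122 45.3098 32.4361 17.3727 0.0000 0.0000 0.0000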